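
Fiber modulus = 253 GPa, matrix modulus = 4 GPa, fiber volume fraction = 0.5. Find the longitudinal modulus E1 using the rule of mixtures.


E1 = Ef*Vf + Em*(1-Vf) = 253*0.5 + 4*0.5 = 128.5 GPa

128.5 GPa


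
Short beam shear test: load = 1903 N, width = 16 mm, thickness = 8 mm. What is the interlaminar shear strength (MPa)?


ILSS = 3F/(4bh) = 3*1903/(4*16*8) = 11.15 MPa

11.15 MPa


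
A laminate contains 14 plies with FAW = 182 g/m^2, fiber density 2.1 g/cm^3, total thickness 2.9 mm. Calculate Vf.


Vf = n * FAW / (rho_f * h * 1000) = 14 * 182 / (2.1 * 2.9 * 1000) = 0.4184

0.4184


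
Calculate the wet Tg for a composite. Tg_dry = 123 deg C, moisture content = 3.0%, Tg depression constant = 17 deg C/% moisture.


Tg_wet = Tg_dry - k*moisture = 123 - 17*3.0 = 72.0 deg C

72.0 deg C


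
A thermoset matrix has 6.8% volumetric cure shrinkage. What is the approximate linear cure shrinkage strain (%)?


Linear shrinkage ≈ vol_shrink/3 = 6.8/3 = 2.267%

2.267%


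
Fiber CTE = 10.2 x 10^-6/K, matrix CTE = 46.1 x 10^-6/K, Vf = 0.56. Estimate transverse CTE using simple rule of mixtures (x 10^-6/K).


alpha_2 = alpha_f*Vf + alpha_m*(1-Vf) = 10.2*0.56 + 46.1*0.44 = 26.0 x 10^-6/K

26.0 x 10^-6/K


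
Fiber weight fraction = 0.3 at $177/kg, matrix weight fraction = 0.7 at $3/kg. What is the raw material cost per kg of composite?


Cost = cost_f*Wf + cost_m*Wm = 177*0.3 + 3*0.7 = $55.2/kg

$55.2/kg


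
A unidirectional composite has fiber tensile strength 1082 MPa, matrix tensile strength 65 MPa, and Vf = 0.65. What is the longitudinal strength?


sigma_1 = sigma_f*Vf + sigma_m*(1-Vf) = 1082*0.65 + 65*0.35 = 726.1 MPa

726.1 MPa


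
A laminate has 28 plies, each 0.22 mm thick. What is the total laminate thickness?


h = n * t_ply = 28 * 0.22 = 6.16 mm

6.16 mm


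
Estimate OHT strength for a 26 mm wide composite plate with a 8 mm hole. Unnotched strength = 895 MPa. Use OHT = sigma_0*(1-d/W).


OHT = sigma_0*(1-d/W) = 895*(1-8/26) = 619.6 MPa

619.6 MPa


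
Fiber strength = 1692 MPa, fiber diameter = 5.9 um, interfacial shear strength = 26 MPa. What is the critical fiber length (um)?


Lc = sigma_f * d / (2 * tau_i) = 1692 * 5.9 / (2 * 26) = 192.0 um

192.0 um


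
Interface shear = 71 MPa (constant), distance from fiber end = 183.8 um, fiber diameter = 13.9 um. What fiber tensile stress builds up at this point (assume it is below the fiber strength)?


Force balance: sigma_f * (pi*d^2/4) = tau * (pi*d) * x  ->  sigma_f = 4 * tau * x / d
sigma_f = 4 * 71 * 183.8 / 13.9 = 3755.3 MPa

3755.3 MPa


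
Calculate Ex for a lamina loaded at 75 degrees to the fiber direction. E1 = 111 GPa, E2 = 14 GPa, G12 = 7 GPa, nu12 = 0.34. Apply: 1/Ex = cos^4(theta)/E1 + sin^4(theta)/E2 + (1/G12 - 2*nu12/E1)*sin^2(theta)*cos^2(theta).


cos^4(75) = 0.004487, sin^4(75) = 0.870513, sin^2(75)*cos^2(75) = 0.0625
1/G12 - 2*nu12/E1 = 1/7 - 2*0.34/111 = 0.136731 GPa^-1
1/Ex = 0.004487/111 + 0.870513/14 + 0.136731*0.0625 = 0.0707656 GPa^-1
Ex = 14.13 GPa

14.13 GPa


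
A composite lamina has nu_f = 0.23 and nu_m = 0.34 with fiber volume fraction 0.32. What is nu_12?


nu_12 = nu_f*Vf + nu_m*(1-Vf) = 0.23*0.32 + 0.34*0.68 = 0.3048

0.3048


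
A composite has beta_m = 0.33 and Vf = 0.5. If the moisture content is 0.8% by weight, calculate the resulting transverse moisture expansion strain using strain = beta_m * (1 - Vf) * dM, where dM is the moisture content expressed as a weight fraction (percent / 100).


dM = 0.8/100 = 0.008
strain = beta_m * (1-Vf) * dM = 0.33 * 0.5 * 0.008 = 0.00132

0.00132


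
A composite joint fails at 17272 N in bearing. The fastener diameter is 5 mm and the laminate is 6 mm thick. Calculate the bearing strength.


sigma_br = F/(d*h) = 17272/(5*6) = 575.7 MPa

575.7 MPa


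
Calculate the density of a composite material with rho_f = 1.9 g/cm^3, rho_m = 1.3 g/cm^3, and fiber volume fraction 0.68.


rho_c = rho_f*Vf + rho_m*(1-Vf) = 1.9*0.68 + 1.3*0.32 = 1.708 g/cm^3

1.708 g/cm^3


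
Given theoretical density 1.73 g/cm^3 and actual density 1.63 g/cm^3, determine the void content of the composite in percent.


Void% = (rho_theo - rho_actual)/rho_theo * 100 = (1.73 - 1.63)/1.73 * 100 = 5.78%

5.78%


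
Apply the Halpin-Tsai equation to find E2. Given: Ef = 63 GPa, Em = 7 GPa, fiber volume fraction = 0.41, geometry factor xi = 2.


eta = (Ef/Em - 1)/(Ef/Em + xi) = (9.0 - 1)/(9.0 + 2) = 0.7273
E2 = Em*(1+xi*eta*Vf)/(1-eta*Vf) = 15.92 GPa

15.92 GPa


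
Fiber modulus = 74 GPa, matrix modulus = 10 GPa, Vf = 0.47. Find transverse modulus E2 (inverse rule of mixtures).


1/E2 = Vf/Ef + (1-Vf)/Em = 0.47/74 + 0.53/10
E2 = 16.85 GPa

16.85 GPa


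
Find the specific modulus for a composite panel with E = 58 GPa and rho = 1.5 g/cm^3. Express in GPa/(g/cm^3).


Specific stiffness = E/rho = 58/1.5 = 38.7 GPa/(g/cm^3)

38.7 GPa/(g/cm^3)


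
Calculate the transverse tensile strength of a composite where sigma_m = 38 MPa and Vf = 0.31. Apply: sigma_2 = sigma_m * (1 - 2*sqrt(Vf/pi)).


factor = 1 - 2*sqrt(0.31/pi) = 0.3717
sigma_2 = 38 * 0.3717 = 14.13 MPa

14.13 MPa


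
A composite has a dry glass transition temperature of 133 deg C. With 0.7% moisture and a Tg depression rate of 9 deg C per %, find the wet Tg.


Tg_wet = Tg_dry - k*moisture = 133 - 9*0.7 = 126.7 deg C

126.7 deg C


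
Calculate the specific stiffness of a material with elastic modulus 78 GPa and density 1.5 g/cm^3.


Specific stiffness = E/rho = 78/1.5 = 52.0 GPa/(g/cm^3)

52.0 GPa/(g/cm^3)


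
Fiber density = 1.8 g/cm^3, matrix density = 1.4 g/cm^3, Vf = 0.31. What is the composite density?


rho_c = rho_f*Vf + rho_m*(1-Vf) = 1.8*0.31 + 1.4*0.69 = 1.524 g/cm^3

1.524 g/cm^3


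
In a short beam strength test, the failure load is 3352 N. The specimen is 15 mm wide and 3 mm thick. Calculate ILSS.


ILSS = 3F/(4bh) = 3*3352/(4*15*3) = 55.87 MPa

55.87 MPa


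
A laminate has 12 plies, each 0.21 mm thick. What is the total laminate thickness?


h = n * t_ply = 12 * 0.21 = 2.52 mm

2.52 mm


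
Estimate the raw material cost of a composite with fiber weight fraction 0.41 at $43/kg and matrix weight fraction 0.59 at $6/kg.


Cost = cost_f*Wf + cost_m*Wm = 43*0.41 + 6*0.59 = $21.17/kg

$21.17/kg


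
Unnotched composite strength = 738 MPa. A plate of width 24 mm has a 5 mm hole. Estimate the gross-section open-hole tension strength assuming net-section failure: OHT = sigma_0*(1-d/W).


OHT = sigma_0*(1-d/W) = 738*(1-5/24) = 584.3 MPa

584.3 MPa


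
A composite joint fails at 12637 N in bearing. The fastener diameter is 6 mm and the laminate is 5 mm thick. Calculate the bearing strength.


sigma_br = F/(d*h) = 12637/(6*5) = 421.2 MPa

421.2 MPa


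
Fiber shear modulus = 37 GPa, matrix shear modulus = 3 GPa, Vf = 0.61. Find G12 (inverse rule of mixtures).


1/G12 = Vf/Gf + (1-Vf)/Gm = 0.61/37 + 0.39/3
G12 = 6.83 GPa

6.83 GPa


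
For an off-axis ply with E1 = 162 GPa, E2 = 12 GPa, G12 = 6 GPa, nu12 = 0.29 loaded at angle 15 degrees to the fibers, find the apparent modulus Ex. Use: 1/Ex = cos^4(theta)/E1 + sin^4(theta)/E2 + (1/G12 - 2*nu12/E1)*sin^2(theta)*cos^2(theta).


cos^4(15) = 0.870513, sin^4(15) = 0.004487, sin^2(15)*cos^2(15) = 0.0625
1/G12 - 2*nu12/E1 = 1/6 - 2*0.29/162 = 0.163086 GPa^-1
1/Ex = 0.870513/162 + 0.004487/12 + 0.163086*0.0625 = 0.0159404 GPa^-1
Ex = 62.73 GPa

62.73 GPa


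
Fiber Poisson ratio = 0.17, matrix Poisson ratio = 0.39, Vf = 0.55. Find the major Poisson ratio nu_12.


nu_12 = nu_f*Vf + nu_m*(1-Vf) = 0.17*0.55 + 0.39*0.45 = 0.269

0.269


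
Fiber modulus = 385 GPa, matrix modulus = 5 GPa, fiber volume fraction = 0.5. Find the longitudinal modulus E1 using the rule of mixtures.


E1 = Ef*Vf + Em*(1-Vf) = 385*0.5 + 5*0.5 = 195.0 GPa

195.0 GPa


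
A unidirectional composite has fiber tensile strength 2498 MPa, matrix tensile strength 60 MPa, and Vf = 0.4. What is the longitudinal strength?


sigma_1 = sigma_f*Vf + sigma_m*(1-Vf) = 2498*0.4 + 60*0.6 = 1035.2 MPa

1035.2 MPa


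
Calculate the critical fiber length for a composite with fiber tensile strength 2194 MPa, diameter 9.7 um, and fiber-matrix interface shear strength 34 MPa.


Lc = sigma_f * d / (2 * tau_i) = 2194 * 9.7 / (2 * 34) = 313.0 um

313.0 um


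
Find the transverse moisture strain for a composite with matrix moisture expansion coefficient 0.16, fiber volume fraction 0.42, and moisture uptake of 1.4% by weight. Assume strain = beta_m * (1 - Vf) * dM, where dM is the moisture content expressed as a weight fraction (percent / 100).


dM = 1.4/100 = 0.014
strain = beta_m * (1-Vf) * dM = 0.16 * 0.58 * 0.014 = 0.0012992

0.0012992


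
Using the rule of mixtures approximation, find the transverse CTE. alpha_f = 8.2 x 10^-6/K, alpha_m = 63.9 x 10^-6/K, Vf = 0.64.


alpha_2 = alpha_f*Vf + alpha_m*(1-Vf) = 8.2*0.64 + 63.9*0.36 = 28.3 x 10^-6/K

28.3 x 10^-6/K


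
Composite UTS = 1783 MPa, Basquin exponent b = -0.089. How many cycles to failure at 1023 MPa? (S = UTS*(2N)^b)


N = 0.5 * (S/UTS)^(1/b) = 0.5 * (1023/1783)^(1/-0.089) = 256.9999 cycles

256.9999 cycles


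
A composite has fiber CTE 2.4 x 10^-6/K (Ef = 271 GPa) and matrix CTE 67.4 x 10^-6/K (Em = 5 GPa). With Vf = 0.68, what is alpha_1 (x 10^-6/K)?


E1 = Ef*Vf + Em*(1-Vf) = 185.88
alpha_1 = (alpha_f*Ef*Vf + alpha_m*Em*(1-Vf))/E1 = 2.96 x 10^-6/K

2.96 x 10^-6/K


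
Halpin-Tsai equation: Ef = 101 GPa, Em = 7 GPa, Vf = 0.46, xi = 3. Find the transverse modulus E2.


eta = (Ef/Em - 1)/(Ef/Em + xi) = (14.4286 - 1)/(14.4286 + 3) = 0.7705
E2 = Em*(1+xi*eta*Vf)/(1-eta*Vf) = 22.37 GPa

22.37 GPa


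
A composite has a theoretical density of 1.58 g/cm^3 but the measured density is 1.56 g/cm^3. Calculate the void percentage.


Void% = (rho_theo - rho_actual)/rho_theo * 100 = (1.58 - 1.56)/1.58 * 100 = 1.27%

1.27%


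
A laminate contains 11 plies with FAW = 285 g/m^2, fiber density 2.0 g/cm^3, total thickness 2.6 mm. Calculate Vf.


Vf = n * FAW / (rho_f * h * 1000) = 11 * 285 / (2.0 * 2.6 * 1000) = 0.6029

0.6029


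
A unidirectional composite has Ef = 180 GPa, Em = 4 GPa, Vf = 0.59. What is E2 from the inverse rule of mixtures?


1/E2 = Vf/Ef + (1-Vf)/Em = 0.59/180 + 0.41/4
E2 = 9.45 GPa

9.45 GPa


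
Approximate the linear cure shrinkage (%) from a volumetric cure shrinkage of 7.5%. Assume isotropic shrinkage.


Linear shrinkage ≈ vol_shrink/3 = 7.5/3 = 2.5%

2.5%


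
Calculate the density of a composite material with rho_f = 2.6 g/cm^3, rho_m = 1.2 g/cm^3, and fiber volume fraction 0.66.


rho_c = rho_f*Vf + rho_m*(1-Vf) = 2.6*0.66 + 1.2*0.34 = 2.124 g/cm^3

2.124 g/cm^3


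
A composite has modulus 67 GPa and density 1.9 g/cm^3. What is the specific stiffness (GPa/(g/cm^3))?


Specific stiffness = E/rho = 67/1.9 = 35.3 GPa/(g/cm^3)

35.3 GPa/(g/cm^3)


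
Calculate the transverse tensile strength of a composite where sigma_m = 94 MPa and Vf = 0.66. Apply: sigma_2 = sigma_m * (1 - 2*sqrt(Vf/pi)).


factor = 1 - 2*sqrt(0.66/pi) = 0.0833
sigma_2 = 94 * 0.0833 = 7.83 MPa

7.83 MPa


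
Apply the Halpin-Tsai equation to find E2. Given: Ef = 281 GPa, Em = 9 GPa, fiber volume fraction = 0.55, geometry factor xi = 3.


eta = (Ef/Em - 1)/(Ef/Em + xi) = (31.2222 - 1)/(31.2222 + 3) = 0.8831
E2 = Em*(1+xi*eta*Vf)/(1-eta*Vf) = 43.0 GPa

43.0 GPa


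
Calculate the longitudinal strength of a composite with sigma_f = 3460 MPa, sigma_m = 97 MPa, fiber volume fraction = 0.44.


sigma_1 = sigma_f*Vf + sigma_m*(1-Vf) = 3460*0.44 + 97*0.56 = 1576.7 MPa

1576.7 MPa


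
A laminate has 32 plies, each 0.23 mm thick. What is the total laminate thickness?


h = n * t_ply = 32 * 0.23 = 7.36 mm

7.36 mm


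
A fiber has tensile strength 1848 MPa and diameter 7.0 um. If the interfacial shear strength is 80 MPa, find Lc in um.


Lc = sigma_f * d / (2 * tau_i) = 1848 * 7.0 / (2 * 80) = 80.9 um

80.9 um


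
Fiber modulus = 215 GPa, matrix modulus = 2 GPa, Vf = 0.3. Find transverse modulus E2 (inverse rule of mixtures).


1/E2 = Vf/Ef + (1-Vf)/Em = 0.3/215 + 0.7/2
E2 = 2.85 GPa

2.85 GPa


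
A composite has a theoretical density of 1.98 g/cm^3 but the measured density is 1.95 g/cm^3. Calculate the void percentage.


Void% = (rho_theo - rho_actual)/rho_theo * 100 = (1.98 - 1.95)/1.98 * 100 = 1.52%

1.52%


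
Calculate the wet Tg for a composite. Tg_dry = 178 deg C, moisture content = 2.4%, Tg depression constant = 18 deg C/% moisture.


Tg_wet = Tg_dry - k*moisture = 178 - 18*2.4 = 134.8 deg C

134.8 deg C


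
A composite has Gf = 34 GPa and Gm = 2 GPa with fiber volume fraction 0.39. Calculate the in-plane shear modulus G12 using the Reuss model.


1/G12 = Vf/Gf + (1-Vf)/Gm = 0.39/34 + 0.61/2
G12 = 3.16 GPa

3.16 GPa


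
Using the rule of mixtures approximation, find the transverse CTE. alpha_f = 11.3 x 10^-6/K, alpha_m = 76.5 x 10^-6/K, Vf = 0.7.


alpha_2 = alpha_f*Vf + alpha_m*(1-Vf) = 11.3*0.7 + 76.5*0.3 = 30.9 x 10^-6/K

30.9 x 10^-6/K


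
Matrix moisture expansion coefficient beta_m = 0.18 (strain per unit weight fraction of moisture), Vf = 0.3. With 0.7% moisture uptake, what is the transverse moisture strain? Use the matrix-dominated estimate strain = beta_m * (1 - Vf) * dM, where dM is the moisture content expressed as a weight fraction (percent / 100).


dM = 0.7/100 = 0.007
strain = beta_m * (1-Vf) * dM = 0.18 * 0.7 * 0.007 = 0.000882

0.000882


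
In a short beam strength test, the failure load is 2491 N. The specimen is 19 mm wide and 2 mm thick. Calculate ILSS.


ILSS = 3F/(4bh) = 3*2491/(4*19*2) = 49.16 MPa

49.16 MPa


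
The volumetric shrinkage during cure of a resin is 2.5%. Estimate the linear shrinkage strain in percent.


Linear shrinkage ≈ vol_shrink/3 = 2.5/3 = 0.833%

0.833%


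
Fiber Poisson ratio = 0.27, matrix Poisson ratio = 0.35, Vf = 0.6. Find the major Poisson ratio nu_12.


nu_12 = nu_f*Vf + nu_m*(1-Vf) = 0.27*0.6 + 0.35*0.4 = 0.302

0.302


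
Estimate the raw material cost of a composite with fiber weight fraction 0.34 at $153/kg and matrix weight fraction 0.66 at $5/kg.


Cost = cost_f*Wf + cost_m*Wm = 153*0.34 + 5*0.66 = $55.32/kg

$55.32/kg


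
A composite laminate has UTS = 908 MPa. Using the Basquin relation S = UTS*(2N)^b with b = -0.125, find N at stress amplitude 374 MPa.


N = 0.5 * (S/UTS)^(1/b) = 0.5 * (374/908)^(1/-0.125) = 603.5093 cycles

603.5093 cycles


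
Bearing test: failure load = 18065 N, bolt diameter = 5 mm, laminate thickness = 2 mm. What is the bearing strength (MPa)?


sigma_br = F/(d*h) = 18065/(5*2) = 1806.5 MPa

1806.5 MPa


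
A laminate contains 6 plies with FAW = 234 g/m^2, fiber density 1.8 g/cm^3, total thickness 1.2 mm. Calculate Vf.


Vf = n * FAW / (rho_f * h * 1000) = 6 * 234 / (1.8 * 1.2 * 1000) = 0.65

0.65


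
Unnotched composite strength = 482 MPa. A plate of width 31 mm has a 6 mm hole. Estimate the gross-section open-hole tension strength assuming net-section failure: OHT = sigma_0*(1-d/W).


OHT = sigma_0*(1-d/W) = 482*(1-6/31) = 388.7 MPa

388.7 MPa


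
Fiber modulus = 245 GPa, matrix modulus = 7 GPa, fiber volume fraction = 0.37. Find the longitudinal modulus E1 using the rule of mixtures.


E1 = Ef*Vf + Em*(1-Vf) = 245*0.37 + 7*0.63 = 95.06 GPa

95.06 GPa


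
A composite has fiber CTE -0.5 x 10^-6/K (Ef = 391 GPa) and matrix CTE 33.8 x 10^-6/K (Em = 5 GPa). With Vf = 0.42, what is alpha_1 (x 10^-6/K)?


E1 = Ef*Vf + Em*(1-Vf) = 167.12
alpha_1 = (alpha_f*Ef*Vf + alpha_m*Em*(1-Vf))/E1 = 0.1 x 10^-6/K

0.1 x 10^-6/K


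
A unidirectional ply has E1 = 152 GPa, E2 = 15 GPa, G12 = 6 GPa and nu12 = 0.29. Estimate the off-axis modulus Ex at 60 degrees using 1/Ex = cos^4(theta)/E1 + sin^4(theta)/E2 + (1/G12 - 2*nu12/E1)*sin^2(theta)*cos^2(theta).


cos^4(60) = 0.0625, sin^4(60) = 0.5625, sin^2(60)*cos^2(60) = 0.1875
1/G12 - 2*nu12/E1 = 1/6 - 2*0.29/152 = 0.162851 GPa^-1
1/Ex = 0.0625/152 + 0.5625/15 + 0.162851*0.1875 = 0.0684457 GPa^-1
Ex = 14.61 GPa

14.61 GPa


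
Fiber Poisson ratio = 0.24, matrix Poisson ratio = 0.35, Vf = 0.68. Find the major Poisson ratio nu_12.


nu_12 = nu_f*Vf + nu_m*(1-Vf) = 0.24*0.68 + 0.35*0.32 = 0.2752

0.2752


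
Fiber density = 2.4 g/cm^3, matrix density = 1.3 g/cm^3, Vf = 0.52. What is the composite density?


rho_c = rho_f*Vf + rho_m*(1-Vf) = 2.4*0.52 + 1.3*0.48 = 1.872 g/cm^3

1.872 g/cm^3


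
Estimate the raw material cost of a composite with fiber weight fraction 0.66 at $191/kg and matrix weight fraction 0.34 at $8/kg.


Cost = cost_f*Wf + cost_m*Wm = 191*0.66 + 8*0.34 = $128.78/kg

$128.78/kg


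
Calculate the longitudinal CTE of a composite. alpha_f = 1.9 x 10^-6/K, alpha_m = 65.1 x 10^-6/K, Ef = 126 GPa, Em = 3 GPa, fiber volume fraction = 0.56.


E1 = Ef*Vf + Em*(1-Vf) = 71.88
alpha_1 = (alpha_f*Ef*Vf + alpha_m*Em*(1-Vf))/E1 = 3.06 x 10^-6/K

3.06 x 10^-6/K


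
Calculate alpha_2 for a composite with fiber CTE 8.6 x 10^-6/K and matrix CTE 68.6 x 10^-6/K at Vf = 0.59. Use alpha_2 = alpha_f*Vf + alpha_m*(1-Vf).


alpha_2 = alpha_f*Vf + alpha_m*(1-Vf) = 8.6*0.59 + 68.6*0.41 = 33.2 x 10^-6/K

33.2 x 10^-6/K


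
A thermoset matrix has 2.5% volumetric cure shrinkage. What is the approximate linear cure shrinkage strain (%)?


Linear shrinkage ≈ vol_shrink/3 = 2.5/3 = 0.833%

0.833%


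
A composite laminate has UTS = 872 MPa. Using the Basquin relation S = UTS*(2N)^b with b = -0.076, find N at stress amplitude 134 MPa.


N = 0.5 * (S/UTS)^(1/b) = 0.5 * (134/872)^(1/-0.076) = 2.5221e+10 cycles

2.5221e+10 cycles


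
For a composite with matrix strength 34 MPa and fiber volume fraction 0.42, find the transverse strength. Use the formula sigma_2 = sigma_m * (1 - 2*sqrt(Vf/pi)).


factor = 1 - 2*sqrt(0.42/pi) = 0.2687
sigma_2 = 34 * 0.2687 = 9.14 MPa

9.14 MPa


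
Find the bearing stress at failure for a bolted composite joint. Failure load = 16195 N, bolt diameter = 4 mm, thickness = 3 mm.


sigma_br = F/(d*h) = 16195/(4*3) = 1349.6 MPa

1349.6 MPa


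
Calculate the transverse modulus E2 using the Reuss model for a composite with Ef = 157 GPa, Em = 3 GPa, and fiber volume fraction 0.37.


1/E2 = Vf/Ef + (1-Vf)/Em = 0.37/157 + 0.63/3
E2 = 4.71 GPa

4.71 GPa


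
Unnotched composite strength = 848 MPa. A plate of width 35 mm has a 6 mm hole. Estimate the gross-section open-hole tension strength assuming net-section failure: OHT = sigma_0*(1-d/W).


OHT = sigma_0*(1-d/W) = 848*(1-6/35) = 702.6 MPa

702.6 MPa


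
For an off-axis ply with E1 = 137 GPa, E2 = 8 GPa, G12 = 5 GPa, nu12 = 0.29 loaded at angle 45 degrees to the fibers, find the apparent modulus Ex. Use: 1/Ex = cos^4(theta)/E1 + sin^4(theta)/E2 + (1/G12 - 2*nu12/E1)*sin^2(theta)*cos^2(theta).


cos^4(45) = 0.25, sin^4(45) = 0.25, sin^2(45)*cos^2(45) = 0.25
1/G12 - 2*nu12/E1 = 1/5 - 2*0.29/137 = 0.195766 GPa^-1
1/Ex = 0.25/137 + 0.25/8 + 0.195766*0.25 = 0.0820164 GPa^-1
Ex = 12.19 GPa

12.19 GPa


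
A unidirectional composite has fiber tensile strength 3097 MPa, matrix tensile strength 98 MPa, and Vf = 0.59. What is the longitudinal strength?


sigma_1 = sigma_f*Vf + sigma_m*(1-Vf) = 3097*0.59 + 98*0.41 = 1867.4 MPa

1867.4 MPa


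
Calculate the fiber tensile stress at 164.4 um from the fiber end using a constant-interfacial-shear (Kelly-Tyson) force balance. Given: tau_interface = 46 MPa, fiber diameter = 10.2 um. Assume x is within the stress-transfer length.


Force balance: sigma_f * (pi*d^2/4) = tau * (pi*d) * x  ->  sigma_f = 4 * tau * x / d
sigma_f = 4 * 46 * 164.4 / 10.2 = 2965.6 MPa

2965.6 MPa


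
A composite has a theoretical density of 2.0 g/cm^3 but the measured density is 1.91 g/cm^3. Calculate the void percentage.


Void% = (rho_theo - rho_actual)/rho_theo * 100 = (2.0 - 1.91)/2.0 * 100 = 4.5%

4.5%


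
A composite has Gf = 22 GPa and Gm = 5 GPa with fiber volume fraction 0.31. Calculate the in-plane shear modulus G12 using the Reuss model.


1/G12 = Vf/Gf + (1-Vf)/Gm = 0.31/22 + 0.69/5
G12 = 6.58 GPa

6.58 GPa


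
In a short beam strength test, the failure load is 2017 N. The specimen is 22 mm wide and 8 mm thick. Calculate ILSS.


ILSS = 3F/(4bh) = 3*2017/(4*22*8) = 8.6 MPa

8.6 MPa


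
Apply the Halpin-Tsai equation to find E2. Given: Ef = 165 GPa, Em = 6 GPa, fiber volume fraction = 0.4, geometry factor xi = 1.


eta = (Ef/Em - 1)/(Ef/Em + xi) = (27.5 - 1)/(27.5 + 1) = 0.9298
E2 = Em*(1+xi*eta*Vf)/(1-eta*Vf) = 13.11 GPa

13.11 GPa


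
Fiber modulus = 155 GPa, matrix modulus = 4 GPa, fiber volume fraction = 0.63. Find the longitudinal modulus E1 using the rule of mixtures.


E1 = Ef*Vf + Em*(1-Vf) = 155*0.63 + 4*0.37 = 99.13 GPa

99.13 GPa


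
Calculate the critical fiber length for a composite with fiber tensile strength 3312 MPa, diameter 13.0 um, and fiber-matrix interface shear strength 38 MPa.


Lc = sigma_f * d / (2 * tau_i) = 3312 * 13.0 / (2 * 38) = 566.5 um

566.5 um


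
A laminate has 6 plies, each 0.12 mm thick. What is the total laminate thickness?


h = n * t_ply = 6 * 0.12 = 0.72 mm

0.72 mm


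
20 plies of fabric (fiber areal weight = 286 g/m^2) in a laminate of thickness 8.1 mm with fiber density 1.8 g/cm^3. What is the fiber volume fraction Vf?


Vf = n * FAW / (rho_f * h * 1000) = 20 * 286 / (1.8 * 8.1 * 1000) = 0.3923

0.3923


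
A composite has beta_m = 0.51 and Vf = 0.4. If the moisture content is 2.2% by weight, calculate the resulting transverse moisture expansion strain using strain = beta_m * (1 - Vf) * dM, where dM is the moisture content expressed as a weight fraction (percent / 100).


dM = 2.2/100 = 0.022
strain = beta_m * (1-Vf) * dM = 0.51 * 0.6 * 0.022 = 0.006732

0.006732


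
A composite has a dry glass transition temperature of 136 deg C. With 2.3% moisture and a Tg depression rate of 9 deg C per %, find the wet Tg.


Tg_wet = Tg_dry - k*moisture = 136 - 9*2.3 = 115.3 deg C

115.3 deg C


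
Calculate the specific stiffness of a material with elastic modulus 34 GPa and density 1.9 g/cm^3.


Specific stiffness = E/rho = 34/1.9 = 17.9 GPa/(g/cm^3)

17.9 GPa/(g/cm^3)


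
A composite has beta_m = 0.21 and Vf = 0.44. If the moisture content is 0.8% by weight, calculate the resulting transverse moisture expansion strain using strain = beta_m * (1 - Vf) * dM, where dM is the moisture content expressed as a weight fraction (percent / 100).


dM = 0.8/100 = 0.008
strain = beta_m * (1-Vf) * dM = 0.21 * 0.56 * 0.008 = 0.0009408

0.0009408


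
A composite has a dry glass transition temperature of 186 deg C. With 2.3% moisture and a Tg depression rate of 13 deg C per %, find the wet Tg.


Tg_wet = Tg_dry - k*moisture = 186 - 13*2.3 = 156.1 deg C

156.1 deg C


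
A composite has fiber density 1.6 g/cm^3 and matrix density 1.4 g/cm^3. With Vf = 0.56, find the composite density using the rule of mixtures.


rho_c = rho_f*Vf + rho_m*(1-Vf) = 1.6*0.56 + 1.4*0.44 = 1.512 g/cm^3

1.512 g/cm^3


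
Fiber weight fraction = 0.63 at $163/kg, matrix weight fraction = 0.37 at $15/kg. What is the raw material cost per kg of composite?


Cost = cost_f*Wf + cost_m*Wm = 163*0.63 + 15*0.37 = $108.24/kg

$108.24/kg


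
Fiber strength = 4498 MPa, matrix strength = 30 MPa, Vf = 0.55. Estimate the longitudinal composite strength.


sigma_1 = sigma_f*Vf + sigma_m*(1-Vf) = 4498*0.55 + 30*0.45 = 2487.4 MPa

2487.4 MPa


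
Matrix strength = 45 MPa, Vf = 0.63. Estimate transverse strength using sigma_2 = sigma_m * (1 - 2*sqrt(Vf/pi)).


factor = 1 - 2*sqrt(0.63/pi) = 0.1044
sigma_2 = 45 * 0.1044 = 4.7 MPa

4.7 MPa


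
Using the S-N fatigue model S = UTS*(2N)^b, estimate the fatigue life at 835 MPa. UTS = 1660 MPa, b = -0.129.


N = 0.5 * (S/UTS)^(1/b) = 0.5 * (835/1660)^(1/-0.129) = 102.8764 cycles

102.8764 cycles


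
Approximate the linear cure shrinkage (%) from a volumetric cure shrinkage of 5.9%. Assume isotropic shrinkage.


Linear shrinkage ≈ vol_shrink/3 = 5.9/3 = 1.967%

1.967%


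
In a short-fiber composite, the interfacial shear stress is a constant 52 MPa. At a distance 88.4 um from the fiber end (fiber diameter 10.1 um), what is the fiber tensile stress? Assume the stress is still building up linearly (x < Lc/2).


Force balance: sigma_f * (pi*d^2/4) = tau * (pi*d) * x  ->  sigma_f = 4 * tau * x / d
sigma_f = 4 * 52 * 88.4 / 10.1 = 1820.5 MPa

1820.5 MPa


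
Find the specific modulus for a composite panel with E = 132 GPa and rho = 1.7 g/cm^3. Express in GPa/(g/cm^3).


Specific stiffness = E/rho = 132/1.7 = 77.6 GPa/(g/cm^3)

77.6 GPa/(g/cm^3)


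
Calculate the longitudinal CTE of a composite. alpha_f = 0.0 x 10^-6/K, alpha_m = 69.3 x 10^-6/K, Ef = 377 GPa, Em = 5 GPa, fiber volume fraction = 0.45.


E1 = Ef*Vf + Em*(1-Vf) = 172.4
alpha_1 = (alpha_f*Ef*Vf + alpha_m*Em*(1-Vf))/E1 = 1.11 x 10^-6/K

1.11 x 10^-6/K


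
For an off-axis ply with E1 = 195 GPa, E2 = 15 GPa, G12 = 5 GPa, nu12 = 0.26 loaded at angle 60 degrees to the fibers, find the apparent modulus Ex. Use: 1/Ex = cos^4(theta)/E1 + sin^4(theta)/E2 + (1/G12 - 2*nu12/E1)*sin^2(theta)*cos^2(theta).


cos^4(60) = 0.0625, sin^4(60) = 0.5625, sin^2(60)*cos^2(60) = 0.1875
1/G12 - 2*nu12/E1 = 1/5 - 2*0.26/195 = 0.197333 GPa^-1
1/Ex = 0.0625/195 + 0.5625/15 + 0.197333*0.1875 = 0.0748205 GPa^-1
Ex = 13.37 GPa

13.37 GPa


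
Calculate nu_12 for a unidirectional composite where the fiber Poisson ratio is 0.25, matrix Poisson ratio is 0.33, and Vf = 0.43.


nu_12 = nu_f*Vf + nu_m*(1-Vf) = 0.25*0.43 + 0.33*0.57 = 0.2956

0.2956


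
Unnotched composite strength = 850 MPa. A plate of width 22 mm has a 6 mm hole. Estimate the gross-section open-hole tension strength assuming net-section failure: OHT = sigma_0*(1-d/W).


OHT = sigma_0*(1-d/W) = 850*(1-6/22) = 618.2 MPa

618.2 MPa


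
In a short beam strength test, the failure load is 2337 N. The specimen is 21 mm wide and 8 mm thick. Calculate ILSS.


ILSS = 3F/(4bh) = 3*2337/(4*21*8) = 10.43 MPa

10.43 MPa


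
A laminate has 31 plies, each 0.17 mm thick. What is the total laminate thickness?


h = n * t_ply = 31 * 0.17 = 5.27 mm

5.27 mm


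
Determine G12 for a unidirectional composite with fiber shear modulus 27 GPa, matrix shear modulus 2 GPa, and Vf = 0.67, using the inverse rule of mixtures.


1/G12 = Vf/Gf + (1-Vf)/Gm = 0.67/27 + 0.33/2
G12 = 5.27 GPa

5.27 GPa


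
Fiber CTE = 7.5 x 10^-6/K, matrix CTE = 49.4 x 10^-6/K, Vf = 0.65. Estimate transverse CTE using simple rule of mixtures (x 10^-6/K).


alpha_2 = alpha_f*Vf + alpha_m*(1-Vf) = 7.5*0.65 + 49.4*0.35 = 22.2 x 10^-6/K

22.2 x 10^-6/K


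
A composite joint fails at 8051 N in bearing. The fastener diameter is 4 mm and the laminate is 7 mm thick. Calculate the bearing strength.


sigma_br = F/(d*h) = 8051/(4*7) = 287.5 MPa

287.5 MPa


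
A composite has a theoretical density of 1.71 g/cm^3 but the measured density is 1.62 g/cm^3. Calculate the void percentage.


Void% = (rho_theo - rho_actual)/rho_theo * 100 = (1.71 - 1.62)/1.71 * 100 = 5.26%

5.26%


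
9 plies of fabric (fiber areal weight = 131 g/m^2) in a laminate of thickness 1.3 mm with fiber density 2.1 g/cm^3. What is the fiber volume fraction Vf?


Vf = n * FAW / (rho_f * h * 1000) = 9 * 131 / (2.1 * 1.3 * 1000) = 0.4319

0.4319


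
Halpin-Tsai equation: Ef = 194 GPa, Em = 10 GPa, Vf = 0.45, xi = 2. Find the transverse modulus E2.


eta = (Ef/Em - 1)/(Ef/Em + xi) = (19.4 - 1)/(19.4 + 2) = 0.8598
E2 = Em*(1+xi*eta*Vf)/(1-eta*Vf) = 28.93 GPa

28.93 GPa


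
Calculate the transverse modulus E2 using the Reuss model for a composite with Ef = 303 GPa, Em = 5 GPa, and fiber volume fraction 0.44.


1/E2 = Vf/Ef + (1-Vf)/Em = 0.44/303 + 0.56/5
E2 = 8.81 GPa

8.81 GPa


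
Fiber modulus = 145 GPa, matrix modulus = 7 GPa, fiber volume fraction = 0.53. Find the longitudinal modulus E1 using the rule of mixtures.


E1 = Ef*Vf + Em*(1-Vf) = 145*0.53 + 7*0.47 = 80.14 GPa

80.14 GPa


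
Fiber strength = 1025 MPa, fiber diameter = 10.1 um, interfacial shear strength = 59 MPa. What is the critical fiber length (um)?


Lc = sigma_f * d / (2 * tau_i) = 1025 * 10.1 / (2 * 59) = 87.7 um

87.7 um


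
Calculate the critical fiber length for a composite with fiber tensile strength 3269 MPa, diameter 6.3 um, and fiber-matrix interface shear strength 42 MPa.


Lc = sigma_f * d / (2 * tau_i) = 3269 * 6.3 / (2 * 42) = 245.2 um

245.2 um


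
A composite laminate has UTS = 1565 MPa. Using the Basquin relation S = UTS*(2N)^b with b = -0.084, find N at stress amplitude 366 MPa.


N = 0.5 * (S/UTS)^(1/b) = 0.5 * (366/1565)^(1/-0.084) = 1.6266e+07 cycles

1.6266e+07 cycles


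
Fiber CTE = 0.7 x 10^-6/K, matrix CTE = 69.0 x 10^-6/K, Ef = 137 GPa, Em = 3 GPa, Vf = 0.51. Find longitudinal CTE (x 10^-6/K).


E1 = Ef*Vf + Em*(1-Vf) = 71.34
alpha_1 = (alpha_f*Ef*Vf + alpha_m*Em*(1-Vf))/E1 = 2.11 x 10^-6/K

2.11 x 10^-6/K


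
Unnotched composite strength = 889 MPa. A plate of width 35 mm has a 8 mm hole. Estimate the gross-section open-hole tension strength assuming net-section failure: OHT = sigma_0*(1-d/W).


OHT = sigma_0*(1-d/W) = 889*(1-8/35) = 685.8 MPa

685.8 MPa


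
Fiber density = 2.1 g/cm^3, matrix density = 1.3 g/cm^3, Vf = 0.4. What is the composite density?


rho_c = rho_f*Vf + rho_m*(1-Vf) = 2.1*0.4 + 1.3*0.6 = 1.62 g/cm^3

1.62 g/cm^3


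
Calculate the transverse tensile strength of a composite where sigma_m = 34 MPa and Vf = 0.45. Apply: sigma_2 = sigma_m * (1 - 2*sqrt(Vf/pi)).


factor = 1 - 2*sqrt(0.45/pi) = 0.2431
sigma_2 = 34 * 0.2431 = 8.26 MPa

8.26 MPa


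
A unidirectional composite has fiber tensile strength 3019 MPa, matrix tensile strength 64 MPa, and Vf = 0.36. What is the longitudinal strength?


sigma_1 = sigma_f*Vf + sigma_m*(1-Vf) = 3019*0.36 + 64*0.64 = 1127.8 MPa

1127.8 MPa


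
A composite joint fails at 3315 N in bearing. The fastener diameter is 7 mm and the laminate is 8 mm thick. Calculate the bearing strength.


sigma_br = F/(d*h) = 3315/(7*8) = 59.2 MPa

59.2 MPa


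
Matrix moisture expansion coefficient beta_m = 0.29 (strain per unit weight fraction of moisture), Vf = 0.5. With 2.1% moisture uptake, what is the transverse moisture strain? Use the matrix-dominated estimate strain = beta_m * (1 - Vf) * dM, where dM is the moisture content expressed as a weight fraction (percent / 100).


dM = 2.1/100 = 0.021
strain = beta_m * (1-Vf) * dM = 0.29 * 0.5 * 0.021 = 0.003045

0.003045


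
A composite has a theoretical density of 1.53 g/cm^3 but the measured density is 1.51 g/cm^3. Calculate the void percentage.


Void% = (rho_theo - rho_actual)/rho_theo * 100 = (1.53 - 1.51)/1.53 * 100 = 1.31%

1.31%


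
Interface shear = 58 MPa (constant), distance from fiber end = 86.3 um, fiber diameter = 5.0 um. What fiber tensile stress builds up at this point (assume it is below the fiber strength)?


Force balance: sigma_f * (pi*d^2/4) = tau * (pi*d) * x  ->  sigma_f = 4 * tau * x / d
sigma_f = 4 * 58 * 86.3 / 5.0 = 4004.3 MPa

4004.3 MPa


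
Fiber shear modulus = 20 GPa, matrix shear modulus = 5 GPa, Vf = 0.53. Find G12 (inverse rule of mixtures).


1/G12 = Vf/Gf + (1-Vf)/Gm = 0.53/20 + 0.47/5
G12 = 8.3 GPa

8.3 GPa


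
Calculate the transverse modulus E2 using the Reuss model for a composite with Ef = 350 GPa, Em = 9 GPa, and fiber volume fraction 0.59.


1/E2 = Vf/Ef + (1-Vf)/Em = 0.59/350 + 0.41/9
E2 = 21.17 GPa

21.17 GPa


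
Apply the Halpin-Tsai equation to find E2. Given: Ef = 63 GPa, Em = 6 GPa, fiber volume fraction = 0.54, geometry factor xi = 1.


eta = (Ef/Em - 1)/(Ef/Em + xi) = (10.5 - 1)/(10.5 + 1) = 0.8261
E2 = Em*(1+xi*eta*Vf)/(1-eta*Vf) = 15.66 GPa

15.66 GPa


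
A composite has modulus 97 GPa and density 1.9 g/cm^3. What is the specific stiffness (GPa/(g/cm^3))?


Specific stiffness = E/rho = 97/1.9 = 51.1 GPa/(g/cm^3)

51.1 GPa/(g/cm^3)


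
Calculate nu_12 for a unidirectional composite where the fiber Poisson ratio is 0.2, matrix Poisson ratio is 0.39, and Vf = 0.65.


nu_12 = nu_f*Vf + nu_m*(1-Vf) = 0.2*0.65 + 0.39*0.35 = 0.2665

0.2665


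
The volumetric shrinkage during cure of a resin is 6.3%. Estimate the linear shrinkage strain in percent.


Linear shrinkage ≈ vol_shrink/3 = 6.3/3 = 2.1%

2.1%


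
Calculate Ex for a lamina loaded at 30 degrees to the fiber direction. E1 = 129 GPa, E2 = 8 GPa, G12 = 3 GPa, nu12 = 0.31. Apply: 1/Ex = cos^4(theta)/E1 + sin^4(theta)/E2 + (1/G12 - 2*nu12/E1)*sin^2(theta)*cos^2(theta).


cos^4(30) = 0.5625, sin^4(30) = 0.0625, sin^2(30)*cos^2(30) = 0.1875
1/G12 - 2*nu12/E1 = 1/3 - 2*0.31/129 = 0.328527 GPa^-1
1/Ex = 0.5625/129 + 0.0625/8 + 0.328527*0.1875 = 0.0737718 GPa^-1
Ex = 13.56 GPa

13.56 GPa


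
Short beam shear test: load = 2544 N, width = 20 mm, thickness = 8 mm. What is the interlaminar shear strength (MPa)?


ILSS = 3F/(4bh) = 3*2544/(4*20*8) = 11.93 MPa

11.93 MPa


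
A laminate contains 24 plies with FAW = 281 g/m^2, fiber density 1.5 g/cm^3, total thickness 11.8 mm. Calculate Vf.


Vf = n * FAW / (rho_f * h * 1000) = 24 * 281 / (1.5 * 11.8 * 1000) = 0.381

0.381


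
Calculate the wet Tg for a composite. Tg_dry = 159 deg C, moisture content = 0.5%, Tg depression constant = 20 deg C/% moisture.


Tg_wet = Tg_dry - k*moisture = 159 - 20*0.5 = 149.0 deg C

149.0 deg C


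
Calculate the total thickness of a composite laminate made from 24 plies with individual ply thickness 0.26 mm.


h = n * t_ply = 24 * 0.26 = 6.24 mm

6.24 mm


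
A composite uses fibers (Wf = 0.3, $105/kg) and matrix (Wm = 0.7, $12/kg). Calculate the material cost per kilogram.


Cost = cost_f*Wf + cost_m*Wm = 105*0.3 + 12*0.7 = $39.9/kg

$39.9/kg


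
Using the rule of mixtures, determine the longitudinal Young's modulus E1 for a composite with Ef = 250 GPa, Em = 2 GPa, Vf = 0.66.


E1 = Ef*Vf + Em*(1-Vf) = 250*0.66 + 2*0.34 = 165.68 GPa

165.68 GPa


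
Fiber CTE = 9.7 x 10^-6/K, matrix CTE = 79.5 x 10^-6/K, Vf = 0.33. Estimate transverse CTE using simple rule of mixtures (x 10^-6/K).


alpha_2 = alpha_f*Vf + alpha_m*(1-Vf) = 9.7*0.33 + 79.5*0.67 = 56.5 x 10^-6/K

56.5 x 10^-6/K


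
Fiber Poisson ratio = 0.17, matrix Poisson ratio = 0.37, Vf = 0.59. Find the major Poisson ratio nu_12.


nu_12 = nu_f*Vf + nu_m*(1-Vf) = 0.17*0.59 + 0.37*0.41 = 0.252

0.252


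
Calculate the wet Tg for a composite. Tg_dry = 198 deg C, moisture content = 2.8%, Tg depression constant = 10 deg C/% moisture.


Tg_wet = Tg_dry - k*moisture = 198 - 10*2.8 = 170.0 deg C

170.0 deg C


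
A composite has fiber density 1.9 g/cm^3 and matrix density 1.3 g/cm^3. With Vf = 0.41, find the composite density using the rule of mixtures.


rho_c = rho_f*Vf + rho_m*(1-Vf) = 1.9*0.41 + 1.3*0.59 = 1.546 g/cm^3

1.546 g/cm^3


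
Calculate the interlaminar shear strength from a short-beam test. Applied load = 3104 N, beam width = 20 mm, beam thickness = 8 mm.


ILSS = 3F/(4bh) = 3*3104/(4*20*8) = 14.55 MPa

14.55 MPa


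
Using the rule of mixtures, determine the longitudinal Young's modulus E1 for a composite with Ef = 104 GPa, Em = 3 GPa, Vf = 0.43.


E1 = Ef*Vf + Em*(1-Vf) = 104*0.43 + 3*0.57 = 46.43 GPa

46.43 GPa


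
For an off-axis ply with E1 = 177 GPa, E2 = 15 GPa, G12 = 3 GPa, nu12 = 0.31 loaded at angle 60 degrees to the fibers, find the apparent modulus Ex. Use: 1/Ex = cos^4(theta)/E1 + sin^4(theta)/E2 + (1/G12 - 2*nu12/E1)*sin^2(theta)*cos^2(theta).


cos^4(60) = 0.0625, sin^4(60) = 0.5625, sin^2(60)*cos^2(60) = 0.1875
1/G12 - 2*nu12/E1 = 1/3 - 2*0.31/177 = 0.329831 GPa^-1
1/Ex = 0.0625/177 + 0.5625/15 + 0.329831*0.1875 = 0.0996963 GPa^-1
Ex = 10.03 GPa

10.03 GPa


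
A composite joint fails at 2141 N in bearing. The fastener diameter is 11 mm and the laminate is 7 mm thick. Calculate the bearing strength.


sigma_br = F/(d*h) = 2141/(11*7) = 27.8 MPa

27.8 MPa


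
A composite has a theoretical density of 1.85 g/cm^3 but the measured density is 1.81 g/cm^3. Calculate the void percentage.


Void% = (rho_theo - rho_actual)/rho_theo * 100 = (1.85 - 1.81)/1.85 * 100 = 2.16%

2.16%


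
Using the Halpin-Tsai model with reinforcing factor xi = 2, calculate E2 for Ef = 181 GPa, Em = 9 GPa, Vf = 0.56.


eta = (Ef/Em - 1)/(Ef/Em + xi) = (20.1111 - 1)/(20.1111 + 2) = 0.8643
E2 = Em*(1+xi*eta*Vf)/(1-eta*Vf) = 34.33 GPa

34.33 GPa


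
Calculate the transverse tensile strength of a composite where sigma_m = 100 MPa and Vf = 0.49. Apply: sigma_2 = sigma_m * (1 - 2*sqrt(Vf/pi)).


factor = 1 - 2*sqrt(0.49/pi) = 0.2101
sigma_2 = 100 * 0.2101 = 21.01 MPa

21.01 MPa


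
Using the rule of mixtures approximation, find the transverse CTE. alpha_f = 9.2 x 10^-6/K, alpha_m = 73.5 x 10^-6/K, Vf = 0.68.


alpha_2 = alpha_f*Vf + alpha_m*(1-Vf) = 9.2*0.68 + 73.5*0.32 = 29.8 x 10^-6/K

29.8 x 10^-6/K


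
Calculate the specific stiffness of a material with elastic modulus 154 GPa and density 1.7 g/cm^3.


Specific stiffness = E/rho = 154/1.7 = 90.6 GPa/(g/cm^3)

90.6 GPa/(g/cm^3)


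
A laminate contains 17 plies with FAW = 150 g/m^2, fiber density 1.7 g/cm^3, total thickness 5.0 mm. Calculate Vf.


Vf = n * FAW / (rho_f * h * 1000) = 17 * 150 / (1.7 * 5.0 * 1000) = 0.3

0.3


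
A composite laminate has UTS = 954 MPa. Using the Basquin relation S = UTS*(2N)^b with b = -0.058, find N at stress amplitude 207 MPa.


N = 0.5 * (S/UTS)^(1/b) = 0.5 * (207/954)^(1/-0.058) = 1.3803e+11 cycles

1.3803e+11 cycles


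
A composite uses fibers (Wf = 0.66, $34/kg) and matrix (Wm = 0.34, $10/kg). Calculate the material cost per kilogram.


Cost = cost_f*Wf + cost_m*Wm = 34*0.66 + 10*0.34 = $25.84/kg

$25.84/kg


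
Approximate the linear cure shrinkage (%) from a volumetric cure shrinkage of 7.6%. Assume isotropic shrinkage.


Linear shrinkage ≈ vol_shrink/3 = 7.6/3 = 2.533%

2.533%


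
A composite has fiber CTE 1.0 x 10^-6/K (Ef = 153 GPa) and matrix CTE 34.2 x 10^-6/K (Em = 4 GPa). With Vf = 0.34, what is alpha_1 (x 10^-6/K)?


E1 = Ef*Vf + Em*(1-Vf) = 54.66
alpha_1 = (alpha_f*Ef*Vf + alpha_m*Em*(1-Vf))/E1 = 2.6 x 10^-6/K

2.6 x 10^-6/K


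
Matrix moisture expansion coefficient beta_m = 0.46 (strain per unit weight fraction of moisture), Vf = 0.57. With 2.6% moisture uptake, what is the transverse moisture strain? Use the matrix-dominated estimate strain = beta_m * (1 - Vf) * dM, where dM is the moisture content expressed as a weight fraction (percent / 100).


dM = 2.6/100 = 0.026
strain = beta_m * (1-Vf) * dM = 0.46 * 0.43 * 0.026 = 0.0051428

0.0051428


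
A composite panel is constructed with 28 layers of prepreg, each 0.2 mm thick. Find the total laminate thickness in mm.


h = n * t_ply = 28 * 0.2 = 5.6 mm

5.6 mm


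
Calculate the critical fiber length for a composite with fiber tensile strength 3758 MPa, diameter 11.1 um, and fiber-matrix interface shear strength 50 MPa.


Lc = sigma_f * d / (2 * tau_i) = 3758 * 11.1 / (2 * 50) = 417.1 um

417.1 um


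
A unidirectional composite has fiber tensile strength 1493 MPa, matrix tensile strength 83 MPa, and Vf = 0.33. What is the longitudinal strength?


sigma_1 = sigma_f*Vf + sigma_m*(1-Vf) = 1493*0.33 + 83*0.67 = 548.3 MPa

548.3 MPa


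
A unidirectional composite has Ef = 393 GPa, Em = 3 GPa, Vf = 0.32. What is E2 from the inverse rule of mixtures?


1/E2 = Vf/Ef + (1-Vf)/Em = 0.32/393 + 0.68/3
E2 = 4.4 GPa

4.4 GPa


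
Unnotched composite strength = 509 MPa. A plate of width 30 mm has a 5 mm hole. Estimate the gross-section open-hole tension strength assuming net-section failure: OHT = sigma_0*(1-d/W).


OHT = sigma_0*(1-d/W) = 509*(1-5/30) = 424.2 MPa

424.2 MPa
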